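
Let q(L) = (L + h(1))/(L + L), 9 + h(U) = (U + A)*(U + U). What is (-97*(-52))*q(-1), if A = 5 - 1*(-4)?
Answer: -25220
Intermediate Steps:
A = 9 (A = 5 + 4 = 9)
h(U) = -9 + 2*U*(9 + U) (h(U) = -9 + (U + 9)*(U + U) = -9 + (9 + U)*(2*U) = -9 + 2*U*(9 + U))
q(L) = (11 + L)/(2*L) (q(L) = (L + (-9 + 2*1² + 18*1))/(L + L) = (L + (-9 + 2*1 + 18))/((2*L)) = (L + (-9 + 2 + 18))*(1/(2*L)) = (L + 11)*(1/(2*L)) = (11 + L)*(1/(2*L)) = (11 + L)/(2*L))
(-97*(-52))*q(-1) = (-97*(-52))*((½)*(11 - 1)/(-1)) = 5044*((½)*(-1)*10) = 5044*(-5) = -25220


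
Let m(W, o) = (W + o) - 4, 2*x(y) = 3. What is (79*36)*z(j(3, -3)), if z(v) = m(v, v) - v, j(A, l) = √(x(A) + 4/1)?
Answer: -11376 + 1422*√22 ≈ -4706.2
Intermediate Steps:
x(y) = 3/2 (x(y) = (½)*3 = 3/2)
m(W, o) = -4 + W + o
j(A, l) = √22/2 (j(A, l) = √(3/2 + 4/1) = √(3/2 + 4*1) = √(3/2 + 4) = √(11/2) = √22/2)
z(v) = -4 + v (z(v) = (-4 + v + v) - v = (-4 + 2*v) - v = -4 + v)
(79*36)*z(j(3, -3)) = (79*36)*(-4 + √22/2) = 2844*(-4 + √22/2) = -11376 + 1422*√22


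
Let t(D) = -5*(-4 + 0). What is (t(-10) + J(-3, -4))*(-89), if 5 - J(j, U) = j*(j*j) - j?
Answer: -4361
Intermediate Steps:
J(j, U) = 5 + j - j³ (J(j, U) = 5 - (j*(j*j) - j) = 5 - (j*j² - j) = 5 - (j³ - j) = 5 + (j - j³) = 5 + j - j³)
t(D) = 20 (t(D) = -5*(-4) = 20)
(t(-10) + J(-3, -4))*(-89) = (20 + (5 - 3 - 1*(-3)³))*(-89) = (20 + (5 - 3 - 1*(-27)))*(-89) = (20 + (5 - 3 + 27))*(-89) = (20 + 29)*(-89) = 49*(-89) = -4361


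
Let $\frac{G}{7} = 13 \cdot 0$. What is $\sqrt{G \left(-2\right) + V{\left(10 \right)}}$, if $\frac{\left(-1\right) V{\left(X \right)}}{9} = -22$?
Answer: $3 \sqrt{22} \approx 14.071$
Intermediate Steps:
$V{\left(X \right)} = 198$ ($V{\left(X \right)} = \left(-9\right) \left(-22\right) = 198$)
$G = 0$ ($G = 7 \cdot 13 \cdot 0 = 7 \cdot 0 = 0$)
$\sqrt{G \left(-2\right) + V{\left(10 \right)}} = \sqrt{0 \left(-2\right) + 198} = \sqrt{0 + 198} = \sqrt{198} = 3 \sqrt{22}$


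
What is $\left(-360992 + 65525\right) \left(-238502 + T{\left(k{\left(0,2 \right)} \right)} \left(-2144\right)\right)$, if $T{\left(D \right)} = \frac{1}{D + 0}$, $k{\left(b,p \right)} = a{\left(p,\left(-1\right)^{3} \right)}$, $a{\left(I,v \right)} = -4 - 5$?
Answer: $\frac{211197250886}{3} \approx 7.0399 \cdot 10^{10}$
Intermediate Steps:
$a{\left(I,v \right)} = -9$
$k{\left(b,p \right)} = -9$
$T{\left(D \right)} = \frac{1}{D}$
$\left(-360992 + 65525\right) \left(-238502 + T{\left(k{\left(0,2 \right)} \right)} \left(-2144\right)\right) = \left(-360992 + 65525\right) \left(-238502 + \frac{1}{-9} \left(-2144\right)\right) = - 295467 \left(-238502 - - \frac{2144}{9}\right) = - 295467 \left(-238502 + \frac{2144}{9}\right) = \left(-295467\right) \left(- \frac{2144374}{9}\right) = \frac{211197250886}{3}$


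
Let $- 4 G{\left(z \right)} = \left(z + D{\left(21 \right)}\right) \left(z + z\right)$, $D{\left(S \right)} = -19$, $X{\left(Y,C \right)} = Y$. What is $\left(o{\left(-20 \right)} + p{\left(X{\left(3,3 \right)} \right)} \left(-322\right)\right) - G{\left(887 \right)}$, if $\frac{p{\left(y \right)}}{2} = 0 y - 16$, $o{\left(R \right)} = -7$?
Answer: $395255$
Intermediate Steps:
$G{\left(z \right)} = - \frac{z \left(-19 + z\right)}{2}$ ($G{\left(z \right)} = - \frac{\left(z - 19\right) \left(z + z\right)}{4} = - \frac{\left(-19 + z\right) 2 z}{4} = - \frac{2 z \left(-19 + z\right)}{4} = - \frac{z \left(-19 + z\right)}{2}$)
$p{\left(y \right)} = -32$ ($p{\left(y \right)} = 2 \left(0 y - 16\right) = 2 \left(0 - 16\right) = 2 \left(-16\right) = -32$)
$\left(o{\left(-20 \right)} + p{\left(X{\left(3,3 \right)} \right)} \left(-322\right)\right) - G{\left(887 \right)} = \left(-7 - -10304\right) - \frac{1}{2} \cdot 887 \left(19 - 887\right) = \left(-7 + 10304\right) - \frac{1}{2} \cdot 887 \left(19 - 887\right) = 10297 - \frac{1}{2} \cdot 887 \left(-868\right) = 10297 - -384958 = 10297 + 384958 = 395255$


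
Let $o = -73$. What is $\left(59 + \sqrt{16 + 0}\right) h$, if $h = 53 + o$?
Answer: $-1260$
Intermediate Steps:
$h = -20$ ($h = 53 - 73 = -20$)
$\left(59 + \sqrt{16 + 0}\right) h = \left(59 + \sqrt{16 + 0}\right) \left(-20\right) = \left(59 + \sqrt{16}\right) \left(-20\right) = \left(59 + 4\right) \left(-20\right) = 63 \left(-20\right) = -1260$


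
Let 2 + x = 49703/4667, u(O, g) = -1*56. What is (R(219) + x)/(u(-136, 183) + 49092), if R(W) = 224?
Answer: 1085777/228851012 ≈ 0.0047445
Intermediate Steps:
u(O, g) = -56
x = 40369/4667 (x = -2 + 49703/4667 = 40369/4667 ≈ 8.6499)
(R(219) + x)/(u(-136, 183) + 49092) = (224 + 40369/4667)/(-56 + 49092) = (1085777/4667)/49036 = (1085777/4667)*(1/49036) = 1085777/228851012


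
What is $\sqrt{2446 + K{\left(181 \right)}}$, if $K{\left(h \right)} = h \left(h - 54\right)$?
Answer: $\sqrt{25433} \approx 159.48$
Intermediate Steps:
$K{\left(h \right)} = h \left(-54 + h\right)$
$\sqrt{2446 + K{\left(181 \right)}} = \sqrt{2446 + 181 \left(-54 + 181\right)} = \sqrt{2446 + 181 \cdot 127} = \sqrt{2446 + 22987} = \sqrt{25433}$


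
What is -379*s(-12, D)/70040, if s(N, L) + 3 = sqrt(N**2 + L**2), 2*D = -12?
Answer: 1137/70040 - 1137*sqrt(5)/35020 ≈ -0.056365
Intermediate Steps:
D = -6 (D = (1/2)*(-12) = -6)
s(N, L) = -3 + sqrt(L**2 + N**2) (s(N, L) = -3 + sqrt(N**2 + L**2) = -3 + sqrt(L**2 + N**2))
-379*s(-12, D)/70040 = -379*(-3 + sqrt((-6)**2 + (-12)**2))/70040 = -379*(-3 + sqrt(36 + 144))*(1/70040) = -379*(-3 + sqrt(180))*(1/70040) = -379*(-3 + 6*sqrt(5))*(1/70040) = (1137 - 2274*sqrt(5))*(1/70040) = 1137/70040 - 1137*sqrt(5)/35020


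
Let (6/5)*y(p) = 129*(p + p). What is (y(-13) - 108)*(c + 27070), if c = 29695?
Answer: -164788795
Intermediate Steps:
y(p) = 215*p (y(p) = 5*(129*(p + p))/6 = 5*(129*(2*p))/6 = 5*(258*p)/6 = 215*p)
(y(-13) - 108)*(c + 27070) = (215*(-13) - 108)*(29695 + 27070) = (-2795 - 108)*56765 = -2903*56765 = -164788795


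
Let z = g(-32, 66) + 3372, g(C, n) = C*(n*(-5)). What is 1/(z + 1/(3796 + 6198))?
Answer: 9994/139236409 ≈ 7.1777e-5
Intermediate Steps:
g(C, n) = -5*C*n (g(C, n) = C*(-5*n) = -5*C*n)
z = 13932 (z = -5*(-32)*66 + 3372 = 10560 + 3372 = 13932)
1/(z + 1/(3796 + 6198)) = 1/(13932 + 1/(3796 + 6198)) = 1/(13932 + 1/9994) = 1/(139236409/9994) = 9994/139236409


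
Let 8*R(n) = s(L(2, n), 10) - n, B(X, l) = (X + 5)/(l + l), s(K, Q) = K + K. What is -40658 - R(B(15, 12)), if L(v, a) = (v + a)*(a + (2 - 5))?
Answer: -1463629/36 ≈ -40656.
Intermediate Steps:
L(v, a) = (-3 + a)*(a + v) (L(v, a) = (a + v)*(a - 3) = (a + v)*(-3 + a) = (-3 + a)*(a + v))
s(K, Q) = 2*K
B(X, l) = (5 + X)/(2*l) (B(X, l) = (5 + X)/((2*l)) = (5 + X)*(1/(2*l)) = (5 + X)/(2*l))
R(n) = -3/2 - 3*n/8 + n**2/4 (R(n) = (2*(n**2 - 3*n - 3*2 + n*2) - n)/8 = (2*(n**2 - 3*n - 6 + 2*n) - n)/8 = (2*(-6 + n**2 - n) - n)/8 = ((-12 - 2*n + 2*n**2) - n)/8 = (-12 - 3*n + 2*n**2)/8 = -3/2 - 3*n/8 + n**2/4)
-40658 - R(B(15, 12)) = -40658 - (-3/2 - 3*(5 + 15)/(16*12) + ((1/2)*(5 + 15)/12)**2/4) = -40658 - (-3/2 - 3*20/(16*12) + ((1/2)*(1/12)*20)**2/4) = -40658 - (-3/2 - 3/8*5/6 + (5/6)**2/4) = -40658 - (-3/2 - 5/16 + (1/4)*(25/36)) = -40658 - (-3/2 - 5/16 + 25/144) = -40658 - 1*(-59/36) = -40658 + 59/36 = -1463629/36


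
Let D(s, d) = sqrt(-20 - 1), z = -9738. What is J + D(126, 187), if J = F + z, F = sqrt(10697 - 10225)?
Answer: -9738 + 2*sqrt(118) + I*sqrt(21) ≈ -9716.3 + 4.5826*I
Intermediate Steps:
F = 2*sqrt(118) (F = sqrt(472) = 2*sqrt(118) ≈ 21.726)
D(s, d) = I*sqrt(21) (D(s, d) = sqrt(-21) = I*sqrt(21))
J = -9738 + 2*sqrt(118) (J = 2*sqrt(118) - 9738 = -9738 + 2*sqrt(118) ≈ -9716.3)
J + D(126, 187) = (-9738 + 2*sqrt(118)) + I*sqrt(21) = -9738 + 2*sqrt(118) + I*sqrt(21)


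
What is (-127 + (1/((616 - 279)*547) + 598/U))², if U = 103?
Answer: 5295077934408005956/360503017164889 ≈ 14688.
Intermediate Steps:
(-127 + (1/((616 - 279)*547) + 598/U))² = (-127 + (1/((616 - 279)*547) + 598/103))² = (-127 + ((1/547)/337 + 598*(1/103)))² = (-127 + ((1/337)*(1/547) + 598/103))² = (-127 + (1/184339 + 598/103))² = (-127 + 110234825/18986917)² = (-2301103634/18986917)² = 5295077934408005956/360503017164889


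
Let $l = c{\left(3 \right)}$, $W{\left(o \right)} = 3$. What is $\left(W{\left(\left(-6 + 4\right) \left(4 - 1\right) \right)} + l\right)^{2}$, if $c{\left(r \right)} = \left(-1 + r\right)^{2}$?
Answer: $49$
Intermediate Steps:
$l = 4$ ($l = \left(-1 + 3\right)^{2} = 2^{2} = 4$)
$\left(W{\left(\left(-6 + 4\right) \left(4 - 1\right) \right)} + l\right)^{2} = \left(3 + 4\right)^{2} = 7^{2} = 49$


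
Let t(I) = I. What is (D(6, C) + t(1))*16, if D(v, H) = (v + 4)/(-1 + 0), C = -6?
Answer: -144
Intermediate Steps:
D(v, H) = -4 - v (D(v, H) = (4 + v)/(-1) = (4 + v)*(-1) = -4 - v)
(D(6, C) + t(1))*16 = ((-4 - 1*6) + 1)*16 = ((-4 - 6) + 1)*16 = (-10 + 1)*16 = -9*16 = -144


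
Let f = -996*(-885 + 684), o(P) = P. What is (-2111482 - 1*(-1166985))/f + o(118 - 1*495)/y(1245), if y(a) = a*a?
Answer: -1959932311/415406700 ≈ -4.7181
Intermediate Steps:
y(a) = a²
f = 200196 (f = -996*(-201) = 200196)
(-2111482 - 1*(-1166985))/f + o(118 - 1*495)/y(1245) = (-2111482 - 1*(-1166985))/200196 + (118 - 1*495)/(1245²) = (-2111482 + 1166985)*(1/200196) + (118 - 495)/1550025 = -944497*1/200196 - 377*1/1550025 = -944497/200196 - 377/1550025 = -1959932311/415406700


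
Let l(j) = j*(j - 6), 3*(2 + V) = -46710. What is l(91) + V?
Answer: -7837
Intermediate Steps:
V = -15572 (V = -2 + (⅓)*(-46710) = -2 - 15570 = -15572)
l(j) = j*(-6 + j)
l(91) + V = 91*(-6 + 91) - 15572 = 91*85 - 15572 = 7735 - 15572 = -7837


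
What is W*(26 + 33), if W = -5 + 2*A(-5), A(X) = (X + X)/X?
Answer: -59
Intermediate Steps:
A(X) = 2 (A(X) = (2*X)/X = 2)
W = -1 (W = -5 + 2*2 = -5 + 4 = -1)
W*(26 + 33) = -(26 + 33) = -1*59 = -59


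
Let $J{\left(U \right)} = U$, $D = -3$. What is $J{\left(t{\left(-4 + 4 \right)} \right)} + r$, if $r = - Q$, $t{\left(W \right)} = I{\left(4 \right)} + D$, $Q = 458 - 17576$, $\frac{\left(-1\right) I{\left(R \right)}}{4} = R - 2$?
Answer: $17107$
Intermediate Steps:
$I{\left(R \right)} = 8 - 4 R$ ($I{\left(R \right)} = - 4 \left(R - 2\right) = - 4 \left(-2 + R\right) = 8 - 4 R$)
$Q = -17118$
$t{\left(W \right)} = -11$ ($t{\left(W \right)} = \left(8 - 16\right) - 3 = -8 - 3 = -11$)
$r = 17118$ ($r = \left(-1\right) \left(-17118\right) = 17118$)
$J{\left(t{\left(-4 + 4 \right)} \right)} + r = -11 + 17118 = 17107$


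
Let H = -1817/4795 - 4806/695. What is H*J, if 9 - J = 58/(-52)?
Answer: -1278578971/17329130 ≈ -73.782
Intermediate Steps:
H = -4861517/666505 (H = -1817*1/4795 - 4806*1/695 = -1817/4795 - 4806/695 = -4861517/666505 ≈ -7.2940)
J = 263/26 (J = 9 - 58/(-52) = 9 - 58*(-1)/52 = 9 - 1*(-29/26) = 9 + 29/26 = 263/26 ≈ 10.115)
H*J = -4861517/666505*263/26 = -1278578971/17329130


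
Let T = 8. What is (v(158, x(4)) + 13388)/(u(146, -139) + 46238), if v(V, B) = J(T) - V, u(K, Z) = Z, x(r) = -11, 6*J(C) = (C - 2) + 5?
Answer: 79391/276594 ≈ 0.28703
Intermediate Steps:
J(C) = 1/2 + C/6 (J(C) = ((C - 2) + 5)/6 = ((-2 + C) + 5)/6 = (3 + C)/6 = 1/2 + C/6)
v(V, B) = 11/6 - V (v(V, B) = (1/2 + (1/6)*8) - V = (1/2 + 4/3) - V = 11/6 - V)
(v(158, x(4)) + 13388)/(u(146, -139) + 46238) = ((11/6 - 1*158) + 13388)/(-139 + 46238) = ((11/6 - 158) + 13388)/46099 = (-937/6 + 13388)*(1/46099) = (79391/6)*(1/46099) = 79391/276594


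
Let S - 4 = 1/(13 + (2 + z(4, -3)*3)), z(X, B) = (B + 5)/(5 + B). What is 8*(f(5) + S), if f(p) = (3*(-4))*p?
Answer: -4028/9 ≈ -447.56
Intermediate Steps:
z(X, B) = 1 (z(X, B) = (5 + B)/(5 + B) = 1)
f(p) = -12*p
S = 73/18 (S = 4 + 1/(13 + (2 + 1*3)) = 4 + 1/(13 + (2 + 3)) = 4 + 1/(13 + 5) = 4 + 1/18 = 73/18 ≈ 4.0556)
8*(f(5) + S) = 8*(-12*5 + 73/18) = 8*(-60 + 73/18) = 8*(-1007/18) = -4028/9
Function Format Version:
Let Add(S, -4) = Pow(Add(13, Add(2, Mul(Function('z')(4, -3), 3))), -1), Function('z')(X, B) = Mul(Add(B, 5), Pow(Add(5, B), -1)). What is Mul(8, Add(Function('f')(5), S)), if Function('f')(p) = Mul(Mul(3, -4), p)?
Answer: Rational(-4028, 9) ≈ -447.56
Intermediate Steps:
Function('z')(X, B) = 1 (Function('z')(X, B) = Mul(Add(5, B), Pow(Add(5, B), -1)) = 1)
Function('f')(p) = Mul(-12, p)
S = Rational(73, 18) (S = Add(4, Pow(Add(13, Add(2, Mul(1, 3))), -1)) = Add(4, Pow(Add(13, Add(2, 3)), -1)) = Add(4, Pow(Add(13, 5), -1)) = Add(4, Pow(18, -1)) = Add(4, Rational(1, 18)) = Rational(73, 18) ≈ 4.0556)
Mul(8, Add(Function('f')(5), S)) = Mul(8, Add(Mul(-12, 5), Rational(73, 18))) = Mul(8, Add(-60, Rational(73, 18))) = Mul(8, Rational(-1007, 18)) = Rational(-4028, 9)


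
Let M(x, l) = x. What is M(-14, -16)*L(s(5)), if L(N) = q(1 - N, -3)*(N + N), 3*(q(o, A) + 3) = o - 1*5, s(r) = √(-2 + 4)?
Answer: 56/3 + 364*√2/3 ≈ 190.26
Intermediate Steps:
s(r) = √2
q(o, A) = -14/3 + o/3 (q(o, A) = -3 + (o - 1*5)/3 = -3 + (o - 5)/3 = -3 + (-5 + o)/3 = -3 + (-5/3 + o/3) = -14/3 + o/3)
L(N) = 2*N*(-13/3 - N/3) (L(N) = (-14/3 + (1 - N)/3)*(N + N) = (-14/3 + (⅓ - N/3))*(2*N) = (-13/3 - N/3)*(2*N) = 2*N*(-13/3 - N/3))
M(-14, -16)*L(s(5)) = -(-28)*√2*(13 + √2)/3 = 28*√2*(13 + √2)/3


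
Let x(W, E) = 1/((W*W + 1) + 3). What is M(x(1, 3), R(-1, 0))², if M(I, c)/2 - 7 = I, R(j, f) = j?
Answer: 5184/25 ≈ 207.36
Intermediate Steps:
x(W, E) = 1/(4 + W²) (x(W, E) = 1/((W² + 1) + 3) = 1/((1 + W²) + 3) = 1/(4 + W²))
M(I, c) = 14 + 2*I
M(x(1, 3), R(-1, 0))² = (14 + 2/(4 + 1²))² = (14 + 2/(4 + 1))² = (14 + 2/5)² = (14 + 2*(⅕))² = (14 + ⅖)² = (72/5)² = 5184/25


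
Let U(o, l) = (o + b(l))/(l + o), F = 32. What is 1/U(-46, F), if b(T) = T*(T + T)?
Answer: -1/143 ≈ -0.0069930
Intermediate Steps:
b(T) = 2*T² (b(T) = T*(2*T) = 2*T²)
U(o, l) = (o + 2*l²)/(l + o)
1/U(-46, F) = 1/((-46 + 2*32²)/(32 - 46)) = 1/((-46 + 2*1024)/(-14)) = 1/(-(-46 + 2048)/14) = 1/(-1/14*2002) = 1/(-143) = -1/143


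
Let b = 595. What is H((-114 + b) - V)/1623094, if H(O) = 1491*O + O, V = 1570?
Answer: -6714/6707 ≈ -1.0010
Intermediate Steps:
H(O) = 1492*O
H((-114 + b) - V)/1623094 = (1492*((-114 + 595) - 1*1570))/1623094 = (1492*(481 - 1570))*(1/1623094) = (1492*(-1089))*(1/1623094) = -1624788*1/1623094 = -6714/6707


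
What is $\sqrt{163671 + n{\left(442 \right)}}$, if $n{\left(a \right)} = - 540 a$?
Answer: $i \sqrt{75009} \approx 273.88 i$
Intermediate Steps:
$\sqrt{163671 + n{\left(442 \right)}} = \sqrt{163671 - 238680} = \sqrt{-75009} = i \sqrt{75009}$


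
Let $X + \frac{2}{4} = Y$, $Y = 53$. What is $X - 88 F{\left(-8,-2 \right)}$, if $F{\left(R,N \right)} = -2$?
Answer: $\frac{457}{2} \approx 228.5$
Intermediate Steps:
$X = \frac{105}{2}$ ($X = - \frac{1}{2} + 53 = \frac{105}{2} \approx 52.5$)
$X - 88 F{\left(-8,-2 \right)} = \frac{105}{2} - -176 = \frac{105}{2} + 176 = \frac{457}{2}$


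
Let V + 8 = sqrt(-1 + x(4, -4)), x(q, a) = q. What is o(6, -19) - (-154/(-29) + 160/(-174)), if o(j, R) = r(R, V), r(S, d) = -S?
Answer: 1271/87 ≈ 14.609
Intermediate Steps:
V = -8 + sqrt(3) (V = -8 + sqrt(-1 + 4) = -8 + sqrt(3) ≈ -6.2680)
o(j, R) = -R
o(6, -19) - (-154/(-29) + 160/(-174)) = -1*(-19) - (-154/(-29) + 160/(-174)) = 19 - (-154*(-1/29) + 160*(-1/174)) = 19 - (154/29 - 80/87) = 19 - 1*382/87 = 19 - 382/87 = 1271/87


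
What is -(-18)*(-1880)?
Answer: -33840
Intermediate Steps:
-(-18)*(-1880) = -1*33840 = -33840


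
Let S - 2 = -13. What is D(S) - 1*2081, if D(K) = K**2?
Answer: -1960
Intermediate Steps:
S = -11 (S = 2 - 13 = -11)
D(S) - 1*2081 = (-11)**2 - 1*2081 = 121 - 2081 = -1960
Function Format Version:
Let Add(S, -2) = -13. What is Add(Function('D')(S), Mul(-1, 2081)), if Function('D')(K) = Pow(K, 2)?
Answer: -1960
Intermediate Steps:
S = -11 (S = Add(2, -13) = -11)
Add(Function('D')(S), Mul(-1, 2081)) = Add(Pow(-11, 2), Mul(-1, 2081)) = Add(121, -2081) = -1960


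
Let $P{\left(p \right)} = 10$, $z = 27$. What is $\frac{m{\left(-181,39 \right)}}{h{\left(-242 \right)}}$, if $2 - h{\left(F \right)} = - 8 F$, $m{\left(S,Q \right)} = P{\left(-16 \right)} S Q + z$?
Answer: $\frac{70563}{1934} \approx 36.486$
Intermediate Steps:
$m{\left(S,Q \right)} = 27 + 10 Q S$ ($m{\left(S,Q \right)} = 10 S Q + 27 = 10 Q S + 27 = 27 + 10 Q S$)
$h{\left(F \right)} = 2 + 8 F$ ($h{\left(F \right)} = 2 - - 8 F = 2 + 8 F$)
$\frac{m{\left(-181,39 \right)}}{h{\left(-242 \right)}} = \frac{27 + 10 \cdot 39 \left(-181\right)}{2 + 8 \left(-242\right)} = \frac{27 - 70590}{2 - 1936} = - \frac{70563}{-1934} = \left(-70563\right) \left(- \frac{1}{1934}\right) = \frac{70563}{1934}$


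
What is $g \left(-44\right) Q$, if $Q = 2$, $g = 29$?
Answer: $-2552$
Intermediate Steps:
$g \left(-44\right) Q = 29 \left(-44\right) 2 = \left(-1276\right) 2 = -2552$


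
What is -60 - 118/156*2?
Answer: -2399/39 ≈ -61.513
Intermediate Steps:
-60 - 118/156*2 = -60 - 118*1/156*2 = -60 - 59/78*2 = -60 - 59/39 = -2399/39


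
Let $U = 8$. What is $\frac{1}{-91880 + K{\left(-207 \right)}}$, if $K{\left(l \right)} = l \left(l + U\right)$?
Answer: $- \frac{1}{50687} \approx -1.9729 \cdot 10^{-5}$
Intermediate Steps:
$K{\left(l \right)} = l \left(8 + l\right)$ ($K{\left(l \right)} = l \left(l + 8\right) = l \left(8 + l\right)$)
$\frac{1}{-91880 + K{\left(-207 \right)}} = \frac{1}{-91880 - 207 \left(8 - 207\right)} = \frac{1}{-91880 - -41193} = \frac{1}{-91880 + 41193} = \frac{1}{-50687} = - \frac{1}{50687}$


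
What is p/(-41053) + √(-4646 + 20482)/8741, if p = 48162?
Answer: -48162/41053 + 2*√3959/8741 ≈ -1.1588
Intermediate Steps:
p/(-41053) + √(-4646 + 20482)/8741 = 48162/(-41053) + √(-4646 + 20482)/8741 = 48162*(-1/41053) + √15836*(1/8741) = -48162/41053 + (2*√3959)*(1/8741) = -48162/41053 + 2*√3959/8741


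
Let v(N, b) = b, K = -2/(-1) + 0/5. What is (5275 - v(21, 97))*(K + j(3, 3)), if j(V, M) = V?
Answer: 25890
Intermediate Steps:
K = 2 (K = -2*(-1) + 0*(⅕) = 2 + 0 = 2)
(5275 - v(21, 97))*(K + j(3, 3)) = (5275 - 1*97)*(2 + 3) = (5275 - 97)*5 = 5178*5 = 25890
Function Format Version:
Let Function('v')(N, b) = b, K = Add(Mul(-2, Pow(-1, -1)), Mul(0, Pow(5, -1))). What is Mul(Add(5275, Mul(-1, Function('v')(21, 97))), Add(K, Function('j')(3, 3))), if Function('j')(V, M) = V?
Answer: 25890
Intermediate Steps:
K = 2 (K = Add(Mul(-2, -1), Mul(0, Rational(1, 5))) = Add(2, 0) = 2)
Mul(Add(5275, Mul(-1, Function('v')(21, 97))), Add(K, Function('j')(3, 3))) = Mul(Add(5275, Mul(-1, 97)), Add(2, 3)) = Mul(Add(5275, -97), 5) = Mul(5178, 5) = 25890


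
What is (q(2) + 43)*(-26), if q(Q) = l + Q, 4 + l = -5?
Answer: -936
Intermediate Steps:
l = -9 (l = -4 - 5 = -9)
q(Q) = -9 + Q
(q(2) + 43)*(-26) = ((-9 + 2) + 43)*(-26) = (-7 + 43)*(-26) = 36*(-26) = -936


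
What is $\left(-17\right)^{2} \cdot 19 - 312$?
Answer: $5179$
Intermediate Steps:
$\left(-17\right)^{2} \cdot 19 - 312 = 289 \cdot 19 - 312 = 5491 - 312 = 5179$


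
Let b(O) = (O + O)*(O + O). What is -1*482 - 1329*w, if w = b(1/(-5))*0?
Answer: -482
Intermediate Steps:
b(O) = 4*O**2 (b(O) = (2*O)*(2*O) = 4*O**2)
w = 0 (w = (4*(1/(-5))**2)*0 = (4*(-1/5)**2)*0 = (4*(1/25))*0 = (4/25)*0 = 0)
-1*482 - 1329*w = -1*482 - 1329*0 = -482 + 0 = -482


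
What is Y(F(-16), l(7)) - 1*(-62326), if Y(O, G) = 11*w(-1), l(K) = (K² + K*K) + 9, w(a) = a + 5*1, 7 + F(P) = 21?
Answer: 62370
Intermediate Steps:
F(P) = 14 (F(P) = -7 + 21 = 14)
w(a) = 5 + a (w(a) = a + 5 = 5 + a)
l(K) = 9 + 2*K² (l(K) = (K² + K²) + 9 = 2*K² + 9 = 9 + 2*K²)
Y(O, G) = 44 (Y(O, G) = 11*(5 - 1) = 11*4 = 44)
Y(F(-16), l(7)) - 1*(-62326) = 44 - 1*(-62326) = 44 + 62326 = 62370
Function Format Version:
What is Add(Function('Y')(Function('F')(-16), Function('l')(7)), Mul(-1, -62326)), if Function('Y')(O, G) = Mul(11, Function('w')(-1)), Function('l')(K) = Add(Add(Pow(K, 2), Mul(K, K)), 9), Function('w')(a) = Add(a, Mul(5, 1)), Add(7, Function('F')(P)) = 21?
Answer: 62370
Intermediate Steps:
Function('F')(P) = 14 (Function('F')(P) = Add(-7, 21) = 14)
Function('w')(a) = Add(5, a) (Function('w')(a) = Add(a, 5) = Add(5, a))
Function('l')(K) = Add(9, Mul(2, Pow(K, 2))) (Function('l')(K) = Add(Add(Pow(K, 2), Pow(K, 2)), 9) = Add(Mul(2, Pow(K, 2)), 9) = Add(9, Mul(2, Pow(K, 2))))
Function('Y')(O, G) = 44 (Function('Y')(O, G) = Mul(11, Add(5, -1)) = Mul(11, 4) = 44)
Add(Function('Y')(Function('F')(-16), Function('l')(7)), Mul(-1, -62326)) = Add(44, Mul(-1, -62326)) = Add(44, 62326) = 62370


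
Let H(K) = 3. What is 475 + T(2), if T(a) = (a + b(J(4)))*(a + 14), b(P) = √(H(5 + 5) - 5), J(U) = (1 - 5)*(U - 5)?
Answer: 507 + 16*I*√2 ≈ 507.0 + 22.627*I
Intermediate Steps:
J(U) = 20 - 4*U (J(U) = -4*(-5 + U) = 20 - 4*U)
b(P) = I*√2 (b(P) = √(3 - 5) = √(-2) = I*√2)
T(a) = (14 + a)*(a + I*√2) (T(a) = (a + I*√2)*(a + 14) = (a + I*√2)*(14 + a) = (14 + a)*(a + I*√2))
475 + T(2) = 475 + (2² + 14*2 + 14*I*√2 + I*2*√2) = 475 + (4 + 28 + 14*I*√2 + 2*I*√2) = 475 + (32 + 16*I*√2) = 507 + 16*I*√2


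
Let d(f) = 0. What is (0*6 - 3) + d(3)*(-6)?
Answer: -3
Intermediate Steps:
(0*6 - 3) + d(3)*(-6) = (0*6 - 3) + 0*(-6) = (0 - 3) + 0 = -3 + 0 = -3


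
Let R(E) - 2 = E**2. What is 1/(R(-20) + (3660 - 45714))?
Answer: -1/41652 ≈ -2.4008e-5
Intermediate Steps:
R(E) = 2 + E**2
1/(R(-20) + (3660 - 45714)) = 1/((2 + (-20)**2) + (3660 - 45714)) = 1/((2 + 400) - 42054) = 1/(402 - 42054) = 1/(-41652) = -1/41652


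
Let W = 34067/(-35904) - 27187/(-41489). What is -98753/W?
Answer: 13373140740288/39753065 ≈ 3.3641e+5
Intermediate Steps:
W = -39753065/135420096 (W = 34067*(-1/35904) - 27187*(-1/41489) = -3097/3264 + 27187/41489 = -39753065/135420096 ≈ -0.29355)
-98753/W = -98753/(-39753065/135420096) = -98753*(-135420096/39753065) = 13373140740288/39753065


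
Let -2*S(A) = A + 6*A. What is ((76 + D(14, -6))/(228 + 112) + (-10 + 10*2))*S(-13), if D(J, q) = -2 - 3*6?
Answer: 39312/85 ≈ 462.49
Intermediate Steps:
D(J, q) = -20 (D(J, q) = -2 - 18 = -20)
S(A) = -7*A/2 (S(A) = -(A + 6*A)/2 = -7*A/2)
((76 + D(14, -6))/(228 + 112) + (-10 + 10*2))*S(-13) = ((76 - 20)/(228 + 112) + (-10 + 10*2))*(-7/2*(-13)) = (56/340 + (-10 + 20))*(91/2) = (56*(1/340) + 10)*(91/2) = (14/85 + 10)*(91/2) = (864/85)*(91/2) = 39312/85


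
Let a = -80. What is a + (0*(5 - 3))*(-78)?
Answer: -80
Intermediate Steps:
a + (0*(5 - 3))*(-78) = -80 + (0*(5 - 3))*(-78) = -80 + (0*2)*(-78) = -80 + 0*(-78) = -80 + 0 = -80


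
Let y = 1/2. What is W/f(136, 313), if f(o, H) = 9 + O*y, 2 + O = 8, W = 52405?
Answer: 52405/12 ≈ 4367.1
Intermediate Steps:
y = 1/2 (y = 1*(1/2) = 1/2 ≈ 0.50000)
O = 6 (O = -2 + 8 = 6)
f(o, H) = 12 (f(o, H) = 9 + 6*(1/2) = 9 + 3 = 12)
W/f(136, 313) = 52405/12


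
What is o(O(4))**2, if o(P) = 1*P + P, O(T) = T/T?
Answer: 4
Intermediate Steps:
O(T) = 1
o(P) = 2*P (o(P) = P + P = 2*P)
o(O(4))**2 = (2*1)**2 = 2**2 = 4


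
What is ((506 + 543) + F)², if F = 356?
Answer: 1974025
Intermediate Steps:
((506 + 543) + F)² = ((506 + 543) + 356)² = (1049 + 356)² = 1405² = 1974025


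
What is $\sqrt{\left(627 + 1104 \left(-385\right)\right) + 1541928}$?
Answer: $\sqrt{1117515} \approx 1057.1$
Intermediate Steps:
$\sqrt{\left(627 + 1104 \left(-385\right)\right) + 1541928} = \sqrt{\left(627 - 425040\right) + 1541928} = \sqrt{-424413 + 1541928} = \sqrt{1117515}$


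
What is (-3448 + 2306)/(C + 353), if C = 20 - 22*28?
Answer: 1142/243 ≈ 4.6996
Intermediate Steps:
C = -596 (C = 20 - 616 = -596)
(-3448 + 2306)/(C + 353) = (-3448 + 2306)/(-596 + 353) = -1142/(-243) = -1142*(-1/243) = 1142/243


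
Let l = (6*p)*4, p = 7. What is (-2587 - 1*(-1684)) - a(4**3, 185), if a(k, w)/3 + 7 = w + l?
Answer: -1941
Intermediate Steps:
l = 168 (l = (6*7)*4 = 42*4 = 168)
a(k, w) = 483 + 3*w (a(k, w) = -21 + 3*(w + 168) = -21 + 3*(168 + w) = -21 + (504 + 3*w) = 483 + 3*w)
(-2587 - 1*(-1684)) - a(4**3, 185) = (-2587 - 1*(-1684)) - (483 + 3*185) = (-2587 + 1684) - (483 + 555) = -903 - 1*1038 = -903 - 1038 = -1941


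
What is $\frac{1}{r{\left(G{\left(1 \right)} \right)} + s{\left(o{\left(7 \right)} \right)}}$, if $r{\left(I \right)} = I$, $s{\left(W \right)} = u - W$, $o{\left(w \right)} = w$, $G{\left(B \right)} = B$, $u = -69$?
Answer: $- \frac{1}{75} \approx -0.013333$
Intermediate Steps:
$s{\left(W \right)} = -69 - W$
$\frac{1}{r{\left(G{\left(1 \right)} \right)} + s{\left(o{\left(7 \right)} \right)}} = \frac{1}{1 - 76} = \frac{1}{-75} = - \frac{1}{75}$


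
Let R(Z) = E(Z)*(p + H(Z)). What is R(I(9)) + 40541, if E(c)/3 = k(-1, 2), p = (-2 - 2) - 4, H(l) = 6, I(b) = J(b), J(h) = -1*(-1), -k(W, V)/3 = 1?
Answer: 40559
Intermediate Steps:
k(W, V) = -3 (k(W, V) = -3*1 = -3)
J(h) = 1
I(b) = 1
p = -8 (p = -4 - 4 = -8)
E(c) = -9 (E(c) = 3*(-3) = -9)
R(Z) = 18 (R(Z) = -9*(-8 + 6) = -9*(-2) = 18)
R(I(9)) + 40541 = 18 + 40541 = 40559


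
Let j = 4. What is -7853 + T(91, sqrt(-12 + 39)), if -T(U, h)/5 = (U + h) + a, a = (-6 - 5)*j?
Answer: -8088 - 15*sqrt(3) ≈ -8114.0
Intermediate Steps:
a = -44 (a = (-6 - 5)*4 = -11*4 = -44)
T(U, h) = 220 - 5*U - 5*h (T(U, h) = -5*((U + h) - 44) = -5*(-44 + U + h) = 220 - 5*U - 5*h)
-7853 + T(91, sqrt(-12 + 39)) = -7853 + (220 - 5*91 - 5*sqrt(-12 + 39)) = -7853 + (220 - 455 - 15*sqrt(3)) = -7853 + (-235 - 15*sqrt(3)) = -8088 - 15*sqrt(3)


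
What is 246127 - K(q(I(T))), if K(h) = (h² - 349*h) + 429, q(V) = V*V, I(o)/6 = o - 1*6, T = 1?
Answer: -250202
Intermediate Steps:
I(o) = -36 + 6*o (I(o) = 6*(o - 1*6) = 6*(o - 6) = 6*(-6 + o) = -36 + 6*o)
q(V) = V²
K(h) = 429 + h² - 349*h
246127 - K(q(I(T))) = 246127 - (429 + ((-36 + 6*1)²)² - 349*(-36 + 6*1)²) = 246127 - (429 + ((-36 + 6)²)² - 349*(-36 + 6)²) = 246127 - (429 + ((-30)²)² - 349*(-30)²) = 246127 - (429 + 900² - 349*900) = 246127 - (429 + 810000 - 314100) = 246127 - 1*496329 = 246127 - 496329 = -250202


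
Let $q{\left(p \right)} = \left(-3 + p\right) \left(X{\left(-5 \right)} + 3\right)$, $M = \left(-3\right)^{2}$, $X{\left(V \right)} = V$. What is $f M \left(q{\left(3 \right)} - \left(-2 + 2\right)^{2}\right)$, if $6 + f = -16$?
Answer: $0$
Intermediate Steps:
$f = -22$ ($f = -6 - 16 = -22$)
$M = 9$
$q{\left(p \right)} = 6 - 2 p$ ($q{\left(p \right)} = \left(-3 + p\right) \left(-5 + 3\right) = \left(-3 + p\right) \left(-2\right) = 6 - 2 p$)
$f M \left(q{\left(3 \right)} - \left(-2 + 2\right)^{2}\right) = \left(-22\right) 9 \left(\left(6 - 6\right) - \left(-2 + 2\right)^{2}\right) = - 198 \left(\left(6 - 6\right) - 0^{2}\right) = - 198 \left(0 - 0\right) = - 198 \left(0 + 0\right) = \left(-198\right) 0 = 0$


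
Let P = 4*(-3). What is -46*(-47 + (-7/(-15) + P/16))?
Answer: 65251/30 ≈ 2175.0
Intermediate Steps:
P = -12
-46*(-47 + (-7/(-15) + P/16)) = -46*(-47 + (-7/(-15) - 12/16)) = -46*(-47 + (-7*(-1/15) - 12*1/16)) = -46*(-47 + (7/15 - ¾)) = -46*(-47 - 17/60) = -46*(-2837/60) = 65251/30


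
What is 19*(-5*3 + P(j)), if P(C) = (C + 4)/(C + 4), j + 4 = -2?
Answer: -266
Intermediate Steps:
j = -6 (j = -4 - 2 = -6)
P(C) = 1 (P(C) = (4 + C)/(4 + C) = 1)
19*(-5*3 + P(j)) = 19*(-5*3 + 1) = 19*(-15 + 1) = 19*(-14) = -266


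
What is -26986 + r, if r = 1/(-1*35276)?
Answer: -951958137/35276 ≈ -26986.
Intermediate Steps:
r = -1/35276 (r = 1/(-35276) = -1/35276 ≈ -2.8348e-5)
-26986 + r = -26986 - 1/35276 = -951958137/35276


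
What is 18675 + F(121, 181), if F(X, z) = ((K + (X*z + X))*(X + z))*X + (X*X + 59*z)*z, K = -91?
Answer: 806004197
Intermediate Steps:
F(X, z) = z*(X**2 + 59*z) + X*(X + z)*(-91 + X + X*z) (F(X, z) = ((-91 + (X*z + X))*(X + z))*X + (X*X + 59*z)*z = ((-91 + (X + X*z))*(X + z))*X + (X**2 + 59*z)*z = ((-91 + X + X*z)*(X + z))*X + z*(X**2 + 59*z) = ((X + z)*(-91 + X + X*z))*X + z*(X**2 + 59*z) = X*(X + z)*(-91 + X + X*z) + z*(X**2 + 59*z) = z*(X**2 + 59*z) + X*(X + z)*(-91 + X + X*z))
18675 + F(121, 181) = 18675 + (121**3 - 91*121**2 + 59*181**2 + 181*121**3 + 121**2*181**2 - 91*121*181 + 2*181*121**2) = 18675 + (1771561 - 91*14641 + 59*32761 + 181*1771561 + 14641*32761 - 1992991 + 2*181*14641) = 18675 + (1771561 - 1332331 + 1932899 + 320652541 + 479653801 - 1992991 + 5300042) = 18675 + 805985522 = 806004197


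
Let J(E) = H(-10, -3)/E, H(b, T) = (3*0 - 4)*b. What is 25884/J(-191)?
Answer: -1235961/10 ≈ -1.2360e+5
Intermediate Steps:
H(b, T) = -4*b (H(b, T) = (0 - 4)*b = -4*b)
J(E) = 40/E (J(E) = (-4*(-10))/E = 40/E)
25884/J(-191) = 25884/((40/(-191))) = 25884/((40*(-1/191))) = 25884/(-40/191) = 25884*(-191/40) = -1235961/10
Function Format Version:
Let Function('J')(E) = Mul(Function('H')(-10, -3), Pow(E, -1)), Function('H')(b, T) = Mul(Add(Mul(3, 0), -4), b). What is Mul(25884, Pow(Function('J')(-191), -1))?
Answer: Rational(-1235961, 10) ≈ -1.2360e+5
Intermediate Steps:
Function('H')(b, T) = Mul(-4, b) (Function('H')(b, T) = Mul(Add(0, -4), b) = Mul(-4, b))
Function('J')(E) = Mul(40, Pow(E, -1)) (Function('J')(E) = Mul(Mul(-4, -10), Pow(E, -1)) = Mul(40, Pow(E, -1)))
Mul(25884, Pow(Function('J')(-191), -1)) = Mul(25884, Pow(Mul(40, Pow(-191, -1)), -1)) = Mul(25884, Pow(Mul(40, Rational(-1, 191)), -1)) = Mul(25884, Pow(Rational(-40, 191), -1)) = Mul(25884, Rational(-191, 40)) = Rational(-1235961, 10)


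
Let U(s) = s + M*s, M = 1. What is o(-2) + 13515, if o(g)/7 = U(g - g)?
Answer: 13515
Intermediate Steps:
U(s) = 2*s (U(s) = s + 1*s = s + s = 2*s)
o(g) = 0 (o(g) = 7*(2*(g - g)) = 7*(2*0) = 7*0 = 0)
o(-2) + 13515 = 0 + 13515 = 13515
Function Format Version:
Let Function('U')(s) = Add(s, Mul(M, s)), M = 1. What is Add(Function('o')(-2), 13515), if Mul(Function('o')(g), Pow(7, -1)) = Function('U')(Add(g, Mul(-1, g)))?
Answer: 13515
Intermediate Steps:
Function('U')(s) = Mul(2, s) (Function('U')(s) = Add(s, Mul(1, s)) = Add(s, s) = Mul(2, s))
Function('o')(g) = 0 (Function('o')(g) = Mul(7, Mul(2, Add(g, Mul(-1, g)))) = Mul(7, Mul(2, 0)) = Mul(7, 0) = 0)
Add(Function('o')(-2), 13515) = Add(0, 13515) = 13515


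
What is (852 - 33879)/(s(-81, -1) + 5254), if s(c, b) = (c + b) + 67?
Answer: -33027/5239 ≈ -6.3041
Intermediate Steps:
s(c, b) = 67 + b + c (s(c, b) = (b + c) + 67 = 67 + b + c)
(852 - 33879)/(s(-81, -1) + 5254) = (852 - 33879)/((67 - 1 - 81) + 5254) = -33027/(-15 + 5254) = -33027/5239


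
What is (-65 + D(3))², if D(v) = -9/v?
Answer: 4624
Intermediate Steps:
(-65 + D(3))² = (-65 - 9/3)² = (-65 - 9*⅓)² = (-65 - 3)² = (-68)² = 4624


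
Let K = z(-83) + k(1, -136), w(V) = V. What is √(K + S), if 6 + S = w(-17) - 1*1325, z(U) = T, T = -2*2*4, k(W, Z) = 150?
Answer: I*√1214 ≈ 34.843*I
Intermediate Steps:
T = -16 (T = -4*4 = -16)
z(U) = -16
S = -1348 (S = -6 + (-17 - 1*1325) = -6 + (-17 - 1325) = -6 - 1342 = -1348)
K = 134 (K = -16 + 150 = 134)
√(K + S) = √(134 - 1348) = √(-1214) = I*√1214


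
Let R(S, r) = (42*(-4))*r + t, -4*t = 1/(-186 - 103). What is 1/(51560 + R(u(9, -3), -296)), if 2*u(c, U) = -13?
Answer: 1156/117088929 ≈ 9.8728e-6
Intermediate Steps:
u(c, U) = -13/2 (u(c, U) = (½)*(-13) = -13/2)
t = 1/1156 (t = -1/(4*(-186 - 103)) = -¼/(-289) = -¼*(-1/289) = 1/1156 ≈ 0.00086505)
R(S, r) = 1/1156 - 168*r (R(S, r) = (42*(-4))*r + 1/1156 = -168*r + 1/1156 = 1/1156 - 168*r)
1/(51560 + R(u(9, -3), -296)) = 1/(51560 + (1/1156 - 168*(-296))) = 1/(51560 + (1/1156 + 49728)) = 1/(51560 + 57485569/1156) = 1/(117088929/1156) = 1156/117088929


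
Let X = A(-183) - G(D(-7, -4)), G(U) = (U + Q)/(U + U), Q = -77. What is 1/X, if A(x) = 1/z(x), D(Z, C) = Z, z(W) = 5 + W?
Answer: -178/1069 ≈ -0.16651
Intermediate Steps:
A(x) = 1/(5 + x)
G(U) = (-77 + U)/(2*U) (G(U) = (U - 77)/(U + U) = (-77 + U)/((2*U)) = (-77 + U)*(1/(2*U)) = (-77 + U)/(2*U))
X = -1069/178 (X = 1/(5 - 183) - (-77 - 7)/(2*(-7)) = 1/(-178) - (-1)*(-84)/(2*7) = -1/178 - 1*6 = -1/178 - 6 = -1069/178 ≈ -6.0056)
1/X = 1/(-1069/178) = -178/1069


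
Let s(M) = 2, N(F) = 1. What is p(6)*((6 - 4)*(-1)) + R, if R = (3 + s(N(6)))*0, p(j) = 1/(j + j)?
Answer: -1/6 ≈ -0.16667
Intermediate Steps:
p(j) = 1/(2*j)
R = 0 (R = (3 + 2)*0 = 5*0 = 0)
p(6)*((6 - 4)*(-1)) + R = ((1/2)/6)*((6 - 4)*(-1)) + 0 = ((1/2)*(1/6))*(2*(-1)) + 0 = (1/12)*(-2) + 0 = -1/6 + 0 = -1/6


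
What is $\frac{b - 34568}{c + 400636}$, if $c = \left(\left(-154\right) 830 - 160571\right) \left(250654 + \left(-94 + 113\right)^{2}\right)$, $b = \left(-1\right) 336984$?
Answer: $\frac{371552}{72390066229} \approx 5.1326 \cdot 10^{-6}$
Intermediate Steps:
$b = -336984$
$c = -72390466865$ ($c = \left(-127820 - 160571\right) \left(250654 + 19^{2}\right) = - 288391 \left(250654 + 361\right) = \left(-288391\right) 251015 = -72390466865$)
$\frac{b - 34568}{c + 400636} = \frac{-336984 - 34568}{-72390466865 + 400636} = - \frac{371552}{-72390066229} = \left(-371552\right) \left(- \frac{1}{72390066229}\right) = \frac{371552}{72390066229}$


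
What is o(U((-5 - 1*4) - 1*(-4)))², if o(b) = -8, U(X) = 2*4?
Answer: 64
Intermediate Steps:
U(X) = 8
o(U((-5 - 1*4) - 1*(-4)))² = (-8)² = 64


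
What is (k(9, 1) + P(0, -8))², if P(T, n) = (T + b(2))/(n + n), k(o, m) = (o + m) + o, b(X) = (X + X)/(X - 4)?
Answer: 23409/64 ≈ 365.77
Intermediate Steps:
b(X) = 2*X/(-4 + X) (b(X) = (2*X)/(-4 + X) = 2*X/(-4 + X))
k(o, m) = m + 2*o (k(o, m) = (m + o) + o = m + 2*o)
P(T, n) = (-2 + T)/(2*n) (P(T, n) = (T + 2*2/(-4 + 2))/(n + n) = (T + 2*2/(-2))/((2*n)) = (T + 2*2*(-½))*(1/(2*n)) = (T - 2)*(1/(2*n)) = (-2 + T)*(1/(2*n)) = (-2 + T)/(2*n))
(k(9, 1) + P(0, -8))² = ((1 + 2*9) + (½)*(-2 + 0)/(-8))² = ((1 + 18) + (½)*(-⅛)*(-2))² = (19 + ⅛)² = (153/8)² = 23409/64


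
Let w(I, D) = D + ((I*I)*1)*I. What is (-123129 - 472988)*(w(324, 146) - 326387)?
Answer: -20080787128011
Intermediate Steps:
w(I, D) = D + I**3 (w(I, D) = D + (I**2*1)*I = D + I**2*I = D + I**3)
(-123129 - 472988)*(w(324, 146) - 326387) = (-123129 - 472988)*((146 + 324**3) - 326387) = -596117*((146 + 34012224) - 326387) = -596117*(34012370 - 326387) = -596117*33685983 = -20080787128011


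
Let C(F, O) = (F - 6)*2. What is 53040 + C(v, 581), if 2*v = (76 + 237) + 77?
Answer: 53418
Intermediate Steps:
v = 195 (v = ((76 + 237) + 77)/2 = (313 + 77)/2 = (½)*390 = 195)
C(F, O) = -12 + 2*F (C(F, O) = (-6 + F)*2 = -12 + 2*F)
53040 + C(v, 581) = 53040 + (-12 + 2*195) = 53040 + (-12 + 390) = 53040 + 378 = 53418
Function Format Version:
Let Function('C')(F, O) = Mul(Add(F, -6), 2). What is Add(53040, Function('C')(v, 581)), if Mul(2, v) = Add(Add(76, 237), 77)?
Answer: 53418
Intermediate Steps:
v = 195 (v = Mul(Rational(1, 2), Add(Add(76, 237), 77)) = Mul(Rational(1, 2), Add(313, 77)) = Mul(Rational(1, 2), 390) = 195)
Function('C')(F, O) = Add(-12, Mul(2, F)) (Function('C')(F, O) = Mul(Add(-6, F), 2) = Add(-12, Mul(2, F)))
Add(53040, Function('C')(v, 581)) = Add(53040, Add(-12, Mul(2, 195))) = Add(53040, Add(-12, 390)) = Add(53040, 378) = 53418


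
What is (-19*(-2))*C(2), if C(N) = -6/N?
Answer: -114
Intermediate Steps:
(-19*(-2))*C(2) = (-19*(-2))*(-6/2) = 38*(-6*½) = 38*(-3) = -114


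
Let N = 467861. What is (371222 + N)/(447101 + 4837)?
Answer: 839083/451938 ≈ 1.8566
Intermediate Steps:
(371222 + N)/(447101 + 4837) = (371222 + 467861)/(447101 + 4837) = 839083/451938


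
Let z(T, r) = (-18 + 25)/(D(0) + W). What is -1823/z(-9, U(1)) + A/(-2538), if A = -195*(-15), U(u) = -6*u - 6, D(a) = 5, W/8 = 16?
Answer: -9767959/282 ≈ -34638.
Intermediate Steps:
W = 128 (W = 8*16 = 128)
U(u) = -6 - 6*u
z(T, r) = 1/19 (z(T, r) = (-18 + 25)/(5 + 128) = 7/133 = 7*(1/133) = 1/19)
A = 2925
-1823/z(-9, U(1)) + A/(-2538) = -1823/1/19 + 2925/(-2538) = -1823*19 + 2925*(-1/2538) = -34637 - 325/282 = -9767959/282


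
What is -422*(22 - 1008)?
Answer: 416092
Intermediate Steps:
-422*(22 - 1008) = -422*(-986) = 416092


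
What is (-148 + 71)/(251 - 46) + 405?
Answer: 82948/205 ≈ 404.62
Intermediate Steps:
(-148 + 71)/(251 - 46) + 405 = -77/205 + 405 = 82948/205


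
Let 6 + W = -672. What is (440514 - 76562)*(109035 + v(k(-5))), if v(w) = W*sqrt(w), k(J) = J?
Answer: 39683506320 - 246759456*I*sqrt(5) ≈ 3.9683e+10 - 5.5177e+8*I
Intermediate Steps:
W = -678 (W = -6 - 672 = -678)
v(w) = -678*sqrt(w)
(440514 - 76562)*(109035 + v(k(-5))) = (440514 - 76562)*(109035 - 678*I*sqrt(5)) = 363952*(109035 - 678*I*sqrt(5)) = 39683506320 - 246759456*I*sqrt(5)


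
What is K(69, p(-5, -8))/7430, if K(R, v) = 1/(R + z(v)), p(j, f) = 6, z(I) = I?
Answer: 1/557250 ≈ 1.7945e-6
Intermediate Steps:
K(R, v) = 1/(R + v)
K(69, p(-5, -8))/7430 = 1/((69 + 6)*7430) = (1/7430)/75 = (1/75)*(1/7430) = 1/557250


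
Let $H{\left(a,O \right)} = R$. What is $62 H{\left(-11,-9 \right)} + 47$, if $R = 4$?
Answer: $295$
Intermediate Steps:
$H{\left(a,O \right)} = 4$
$62 H{\left(-11,-9 \right)} + 47 = 62 \cdot 4 + 47 = 248 + 47 = 295$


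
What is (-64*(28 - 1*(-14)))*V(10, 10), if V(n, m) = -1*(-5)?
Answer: -13440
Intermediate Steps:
V(n, m) = 5
(-64*(28 - 1*(-14)))*V(10, 10) = -64*(28 - 1*(-14))*5 = -64*(28 + 14)*5 = -64*42*5 = -2688*5 = -13440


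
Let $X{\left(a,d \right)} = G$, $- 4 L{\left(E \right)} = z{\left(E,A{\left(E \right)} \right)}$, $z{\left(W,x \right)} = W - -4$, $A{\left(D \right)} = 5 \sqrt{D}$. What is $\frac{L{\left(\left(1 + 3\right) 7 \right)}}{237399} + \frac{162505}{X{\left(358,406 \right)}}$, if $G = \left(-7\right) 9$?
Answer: $- \frac{1837072619}{712197} \approx -2579.4$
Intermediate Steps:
$z{\left(W,x \right)} = 4 + W$ ($z{\left(W,x \right)} = W + 4 = 4 + W$)
$L{\left(E \right)} = -1 - \frac{E}{4}$ ($L{\left(E \right)} = - \frac{4 + E}{4} = -1 - \frac{E}{4}$)
$G = -63$
$X{\left(a,d \right)} = -63$
$\frac{L{\left(\left(1 + 3\right) 7 \right)}}{237399} + \frac{162505}{X{\left(358,406 \right)}} = \frac{-1 - \frac{\left(1 + 3\right) 7}{4}}{237399} + \frac{162505}{-63} = \left(-1 - \frac{4 \cdot 7}{4}\right) \frac{1}{237399} + 162505 \left(- \frac{1}{63}\right) = \left(-1 - 7\right) \frac{1}{237399} - \frac{23215}{9} = \left(-8\right) \frac{1}{237399} - \frac{23215}{9} = - \frac{8}{237399} - \frac{23215}{9} = - \frac{1837072619}{712197}$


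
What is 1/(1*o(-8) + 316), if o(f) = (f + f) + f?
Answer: 1/292 ≈ 0.0034247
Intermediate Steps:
o(f) = 3*f (o(f) = 2*f + f = 3*f)
1/(1*o(-8) + 316) = 1/(1*(3*(-8)) + 316) = 1/(1*(-24) + 316) = 1/(-24 + 316) = 1/292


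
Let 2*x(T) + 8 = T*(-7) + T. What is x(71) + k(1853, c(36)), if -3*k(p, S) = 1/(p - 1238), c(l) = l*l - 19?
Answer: -400366/1845 ≈ -217.00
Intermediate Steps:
c(l) = -19 + l² (c(l) = l² - 19 = -19 + l²)
x(T) = -4 - 3*T (x(T) = -4 + (T*(-7) + T)/2 = -4 + (-7*T + T)/2 = -4 + (-6*T)/2 = -4 - 3*T)
k(p, S) = -1/(3*(-1238 + p)) (k(p, S) = -1/(3*(p - 1238)) = -1/(3*(-1238 + p)))
x(71) + k(1853, c(36)) = (-4 - 3*71) - 1/(-3714 + 3*1853) = (-4 - 213) - 1/(-3714 + 5559) = -217 - 1/1845 = -400366/1845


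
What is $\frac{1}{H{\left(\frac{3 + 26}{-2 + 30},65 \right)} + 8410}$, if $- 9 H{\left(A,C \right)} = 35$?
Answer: $\frac{9}{75655} \approx 0.00011896$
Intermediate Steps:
$H{\left(A,C \right)} = - \frac{35}{9}$ ($H{\left(A,C \right)} = \left(- \frac{1}{9}\right) 35 = - \frac{35}{9}$)
$\frac{1}{H{\left(\frac{3 + 26}{-2 + 30},65 \right)} + 8410} = \frac{1}{- \frac{35}{9} + 8410} = \frac{1}{\frac{75655}{9}} = \frac{9}{75655}$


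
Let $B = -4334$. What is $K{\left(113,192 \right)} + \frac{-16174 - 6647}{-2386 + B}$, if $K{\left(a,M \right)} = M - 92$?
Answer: $\frac{231607}{2240} \approx 103.4$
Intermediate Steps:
$K{\left(a,M \right)} = -92 + M$ ($K{\left(a,M \right)} = M - 92 = -92 + M$)
$K{\left(113,192 \right)} + \frac{-16174 - 6647}{-2386 + B} = \left(-92 + 192\right) + \frac{-16174 - 6647}{-2386 - 4334} = 100 - \frac{22821}{-6720} = 100 - - \frac{7607}{2240} = 100 + \frac{7607}{2240} = \frac{231607}{2240}$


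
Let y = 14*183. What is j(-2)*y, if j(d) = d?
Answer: -5124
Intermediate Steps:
y = 2562
j(-2)*y = -2*2562 = -5124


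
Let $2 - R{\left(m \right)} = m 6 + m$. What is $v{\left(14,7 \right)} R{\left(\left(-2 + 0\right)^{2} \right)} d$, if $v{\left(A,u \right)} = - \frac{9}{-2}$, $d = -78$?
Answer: $9126$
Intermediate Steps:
$R{\left(m \right)} = 2 - 7 m$ ($R{\left(m \right)} = 2 - \left(m 6 + m\right) = 2 - \left(6 m + m\right) = 2 - 7 m$)
$v{\left(A,u \right)} = \frac{9}{2}$ ($v{\left(A,u \right)} = \left(-9\right) \left(- \frac{1}{2}\right) = \frac{9}{2}$)
$v{\left(14,7 \right)} R{\left(\left(-2 + 0\right)^{2} \right)} d = \frac{9 \left(2 - 7 \left(-2 + 0\right)^{2}\right)}{2} \left(-78\right) = \frac{9 \left(2 - 7 \left(-2\right)^{2}\right)}{2} \left(-78\right) = \frac{9 \left(2 - 28\right)}{2} \left(-78\right) = \frac{9}{2} \left(-26\right) \left(-78\right) = \left(-117\right) \left(-78\right) = 9126$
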